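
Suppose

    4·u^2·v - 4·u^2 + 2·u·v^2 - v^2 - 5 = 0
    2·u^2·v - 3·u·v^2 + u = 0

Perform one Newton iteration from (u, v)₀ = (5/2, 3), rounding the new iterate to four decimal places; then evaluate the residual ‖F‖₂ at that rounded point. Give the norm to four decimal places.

At (5/2, 3): F = (81.0000, -27.5000).
Jacobian J = [[8·u·v - 8·u + 2·v^2, 4·u^2 + 4·u·v - 2·v], [4·u·v - 3·v^2 + 1, 2·u^2 - 6·u·v]].
At the point, J = [[58.0000, 49.0000], [4.0000, -32.5000]] (det J = -2081.0000).
Solving J·Δ = −F gives Δ = (-0.6175, -0.9222).
Then the next iterate is (u, v)₁ = (1.8825, 2.0778).
Re-evaluating at (1.8825, 2.0778): F = (22.215262, -7.772544), so ‖F‖₂ = 23.5357.

23.5357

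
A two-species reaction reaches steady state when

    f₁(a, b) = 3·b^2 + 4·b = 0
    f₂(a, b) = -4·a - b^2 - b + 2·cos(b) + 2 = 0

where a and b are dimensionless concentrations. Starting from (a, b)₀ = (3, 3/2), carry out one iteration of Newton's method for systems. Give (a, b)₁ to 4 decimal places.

(1.0678, 0.5192)

At (3, 3/2): F = (12.7500, -13.608526).
Jacobian J = [[0, 6·b + 4], [-4, -2·b - 2·sin(b) - 1]].
At the point, J = [[0.0000, 13.0000], [-4.0000, -5.994990]] (det J = 52.0000).
Solving J·Δ = −F gives Δ = (-1.9322, -0.9808).
Then the next iterate is (a, b)₁ = (1.0678, 0.5192).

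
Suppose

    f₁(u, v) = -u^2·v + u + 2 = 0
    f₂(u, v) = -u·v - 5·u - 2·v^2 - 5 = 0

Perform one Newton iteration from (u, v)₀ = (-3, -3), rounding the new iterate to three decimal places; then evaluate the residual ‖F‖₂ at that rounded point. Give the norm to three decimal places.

At (-3, -3): F = (26.000, -17.000).
Jacobian J = [[-2·u·v + 1, -u^2], [-v - 5, -u - 4·v]].
At the point, J = [[-17.000, -9.000], [-2.000, 15.000]] (det J = -273.000).
Solving J·Δ = −F gives Δ = (0.868, 1.249).
Then the next iterate is (u, v)₁ = (-2.132, -1.751).
Re-evaluating at (-2.132, -1.751): F = (7.82704, -4.20513), so ‖F‖₂ = 8.885.

8.885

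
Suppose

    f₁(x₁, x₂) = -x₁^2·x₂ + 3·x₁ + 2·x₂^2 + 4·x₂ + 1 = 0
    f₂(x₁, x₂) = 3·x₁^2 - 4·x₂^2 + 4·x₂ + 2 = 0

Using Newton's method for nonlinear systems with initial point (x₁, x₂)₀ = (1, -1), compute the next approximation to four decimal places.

At (1, -1): F = (3.0000, -3.0000).
Jacobian J = [[-2·x₁·x₂ + 3, -x₁^2 + 4·x₂ + 4], [6·x₁, -8·x₂ + 4]].
At the point, J = [[5.0000, -1.0000], [6.0000, 12.0000]] (det J = 66.0000).
Solving J·Δ = −F gives Δ = (-0.5000, 0.5000).
Then the next iterate is (x₁, x₂)₁ = (0.5000, -0.5000).

(0.5000, -0.5000)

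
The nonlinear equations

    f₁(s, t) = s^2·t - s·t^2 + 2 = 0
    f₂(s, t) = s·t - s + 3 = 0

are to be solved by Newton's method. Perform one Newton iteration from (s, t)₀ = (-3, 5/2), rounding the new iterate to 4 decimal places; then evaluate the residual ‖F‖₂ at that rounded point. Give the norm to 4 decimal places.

At (-3, 5/2): F = (43.2500, -1.5000).
Jacobian J = [[2·s·t - t^2, s^2 - 2·s·t], [t - 1, s]].
At the point, J = [[-21.2500, 24.0000], [1.5000, -3.0000]] (det J = 27.7500).
Solving J·Δ = −F gives Δ = (3.3784, 1.1892).
Then the next iterate is (s, t)₁ = (0.3784, 3.6892).
Re-evaluating at (0.3784, 3.6892): F = (-2.621855, 4.017593), so ‖F‖₂ = 4.7974.

4.7974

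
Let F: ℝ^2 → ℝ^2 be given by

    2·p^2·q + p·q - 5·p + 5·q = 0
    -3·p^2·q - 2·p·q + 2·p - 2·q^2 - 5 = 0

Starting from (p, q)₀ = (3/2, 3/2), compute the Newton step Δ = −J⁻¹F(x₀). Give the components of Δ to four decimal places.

(-1.2436, -0.1964)

At (3/2, 3/2): F = (9.0000, -21.1250).
Jacobian J = [[4·p·q + q - 5, 2·p^2 + p + 5], [-6·p·q - 2·q + 2, -3·p^2 - 2·p - 4·q]].
At the point, J = [[5.5000, 11.0000], [-14.5000, -15.7500]] (det J = 72.8750).
Solving J·Δ = −F gives Δ = (-1.2436, -0.1964).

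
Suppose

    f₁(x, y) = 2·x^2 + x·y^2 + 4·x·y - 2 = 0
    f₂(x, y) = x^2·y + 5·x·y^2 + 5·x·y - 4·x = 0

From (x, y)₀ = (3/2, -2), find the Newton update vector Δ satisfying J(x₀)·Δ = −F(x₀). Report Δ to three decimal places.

(1.750, 0.222)

At (3/2, -2): F = (-3.500, 4.500).
Jacobian J = [[4·x + y^2 + 4·y, 2·x·y + 4·x], [2·x·y + 5·y^2 + 5·y - 4, x^2 + 10·x·y + 5·x]].
At the point, J = [[2.000, 0.000], [0.000, -20.250]] (det J = -40.500).
Solving J·Δ = −F gives Δ = (1.750, 0.222).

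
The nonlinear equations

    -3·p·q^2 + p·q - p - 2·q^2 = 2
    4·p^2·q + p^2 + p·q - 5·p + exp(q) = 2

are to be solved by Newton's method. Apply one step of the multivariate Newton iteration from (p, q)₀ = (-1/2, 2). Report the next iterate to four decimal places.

At (-1/2, 2): F = (-4.5000, 9.139056).
Jacobian J = [[-3·q^2 + q - 1, -6·p·q + p - 4·q], [8·p·q + 2·p + q - 5, 4·p^2 + p + exp(q)]].
At the point, J = [[-11.0000, -2.5000], [-12.0000, 7.889056]] (det J = -116.779617).
Solving J·Δ = −F gives Δ = (-0.1084, -1.3233).
Then the next iterate is (p, q)₁ = (-0.6084, 0.6767).

(-0.6084, 0.6767)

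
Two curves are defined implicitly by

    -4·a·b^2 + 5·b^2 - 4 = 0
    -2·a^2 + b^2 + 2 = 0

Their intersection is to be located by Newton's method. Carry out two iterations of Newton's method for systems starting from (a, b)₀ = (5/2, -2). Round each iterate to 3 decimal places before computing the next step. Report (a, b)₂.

(1.156, -0.808)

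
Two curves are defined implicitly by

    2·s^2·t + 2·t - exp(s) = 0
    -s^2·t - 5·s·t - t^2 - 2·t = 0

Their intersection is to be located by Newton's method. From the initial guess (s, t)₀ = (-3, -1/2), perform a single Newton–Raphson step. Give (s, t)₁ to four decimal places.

(-2.8680, -0.0368)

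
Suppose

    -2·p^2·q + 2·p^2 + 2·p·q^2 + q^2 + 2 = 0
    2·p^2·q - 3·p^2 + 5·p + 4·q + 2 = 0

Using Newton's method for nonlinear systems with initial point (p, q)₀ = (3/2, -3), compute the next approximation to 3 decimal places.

At (3/2, -3): F = (56.000, -22.750).
Jacobian J = [[-4·p·q + 4·p + 2·q^2, -2·p^2 + 4·p·q + 2·q], [4·p·q - 6·p + 5, 2·p^2 + 4]].
At the point, J = [[42.000, -28.500], [-22.000, 8.500]] (det J = -270.000).
Solving J·Δ = −F gives Δ = (-0.638, 1.024).
Then the next iterate is (p, q)₁ = (0.862, -1.976).

(0.862, -1.976)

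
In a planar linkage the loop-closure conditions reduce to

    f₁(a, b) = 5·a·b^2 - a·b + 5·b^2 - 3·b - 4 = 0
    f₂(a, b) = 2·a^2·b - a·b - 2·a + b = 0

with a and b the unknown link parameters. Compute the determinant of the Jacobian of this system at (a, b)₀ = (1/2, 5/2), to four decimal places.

J = [[5·b^2 - b, 10·a·b - a + 10·b - 3], [4·a·b - b - 2, 2·a^2 - a + 1]].
At the point, J = [[28.7500, 34.0000], [0.5000, 1.0000]].
det J = 11.7500.

11.7500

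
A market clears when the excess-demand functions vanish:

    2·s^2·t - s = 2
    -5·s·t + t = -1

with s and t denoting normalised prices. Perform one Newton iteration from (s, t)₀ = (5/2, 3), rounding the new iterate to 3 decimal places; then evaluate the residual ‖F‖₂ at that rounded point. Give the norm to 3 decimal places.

At (5/2, 3): F = (33.000, -33.500).
Jacobian J = [[4·s·t - 1, 2·s^2], [-5·t, -5·s + 1]].
At the point, J = [[29.000, 12.500], [-15.000, -11.500]] (det J = -146.000).
Solving J·Δ = −F gives Δ = (0.269, -3.264).
Then the next iterate is (s, t)₁ = (2.769, -0.264).
Re-evaluating at (2.769, -0.264): F = (-8.81737, 4.39108), so ‖F‖₂ = 9.850.

9.850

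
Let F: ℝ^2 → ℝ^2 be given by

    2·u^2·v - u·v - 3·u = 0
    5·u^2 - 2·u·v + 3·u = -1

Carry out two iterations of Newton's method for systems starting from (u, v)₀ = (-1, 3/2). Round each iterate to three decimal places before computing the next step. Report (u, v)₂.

(-1.208, -2.540)

At (-1, 3/2): F = (7.500, 6.000).
Jacobian J = [[4·u·v - v - 3, 2·u^2 - u], [10·u - 2·v + 3, -2·u]].
At the point, J = [[-10.500, 3.000], [-10.000, 2.000]] (det J = 9.000).
Solving J·Δ = −F gives Δ = (0.333, -1.333).
Then the next iterate is (u, v)₁ = (-0.667, 0.167).
Round to (-0.667, 0.167) and repeat: F = (2.26098, 1.44622), J = [[-3.61256, 1.55678], [-4.004, 1.334]].
Δ = (-0.541, -2.707), so (u, v)₂ = (-1.208, -2.540).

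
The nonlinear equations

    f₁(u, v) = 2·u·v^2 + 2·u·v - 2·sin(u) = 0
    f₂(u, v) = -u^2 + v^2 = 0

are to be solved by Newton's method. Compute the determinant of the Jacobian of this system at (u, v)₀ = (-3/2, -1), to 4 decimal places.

J = [[2·v^2 + 2·v - 2·cos(u), 4·u·v + 2·u], [-2·u, 2·v]].
At the point, J = [[-0.141474, 3.0000], [3.0000, -2.0000]].
det J = -8.7171.

-8.7171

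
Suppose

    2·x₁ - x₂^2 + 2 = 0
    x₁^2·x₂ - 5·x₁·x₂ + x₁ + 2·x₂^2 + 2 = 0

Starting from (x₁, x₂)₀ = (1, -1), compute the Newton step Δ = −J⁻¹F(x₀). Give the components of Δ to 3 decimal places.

At (1, -1): F = (3.000, 9.000).
Jacobian J = [[2, -2·x₂], [2·x₁·x₂ - 5·x₂ + 1, x₁^2 - 5·x₁ + 4·x₂]].
At the point, J = [[2.000, 2.000], [4.000, -8.000]] (det J = -24.000).
Solving J·Δ = −F gives Δ = (-1.750, 0.250).

(-1.750, 0.250)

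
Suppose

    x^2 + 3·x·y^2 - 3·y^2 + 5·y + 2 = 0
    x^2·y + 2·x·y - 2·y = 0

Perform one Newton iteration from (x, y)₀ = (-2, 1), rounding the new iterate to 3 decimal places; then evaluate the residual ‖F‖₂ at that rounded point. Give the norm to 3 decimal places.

2.807

At (-2, 1): F = (2.000, -2.000).
Jacobian J = [[2·x + 3·y^2, 6·x·y - 6·y + 5], [2·x·y + 2·y, x^2 + 2·x - 2]].
At the point, J = [[-1.000, -13.000], [-2.000, -2.000]] (det J = -24.000).
Solving J·Δ = −F gives Δ = (-1.250, 0.250).
Then the next iterate is (x, y)₁ = (-3.250, 1.250).
Re-evaluating at (-3.250, 1.250): F = (-1.10938, 2.57812), so ‖F‖₂ = 2.807.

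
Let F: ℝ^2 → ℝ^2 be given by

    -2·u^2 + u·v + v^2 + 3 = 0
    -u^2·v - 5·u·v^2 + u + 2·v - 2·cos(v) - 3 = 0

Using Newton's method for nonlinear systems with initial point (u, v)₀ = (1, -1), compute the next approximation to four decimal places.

(1.0049, -0.0243)

At (1, -1): F = (1.0000, -9.080605).
Jacobian J = [[-4·u + v, u + 2·v], [-2·u·v - 5·v^2 + 1, -u^2 - 10·u·v + 2·sin(v) + 2]].
At the point, J = [[-5.0000, -1.0000], [-2.0000, 9.317058]] (det J = -48.585290).
Solving J·Δ = −F gives Δ = (0.0049, 0.9757).
Then the next iterate is (u, v)₁ = (1.0049, -0.0243).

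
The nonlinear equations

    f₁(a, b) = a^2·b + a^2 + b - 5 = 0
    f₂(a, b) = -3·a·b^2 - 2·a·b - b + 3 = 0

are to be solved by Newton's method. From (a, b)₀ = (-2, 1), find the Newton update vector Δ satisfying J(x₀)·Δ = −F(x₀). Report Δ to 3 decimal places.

At (-2, 1): F = (4.000, 12.000).
Jacobian J = [[2·a·b + 2·a, a^2 + 1], [-3·b^2 - 2·b, -6·a·b - 2·a - 1]].
At the point, J = [[-8.000, 5.000], [-5.000, 15.000]] (det J = -95.000).
Solving J·Δ = −F gives Δ = (0.000, -0.800).

(0.000, -0.800)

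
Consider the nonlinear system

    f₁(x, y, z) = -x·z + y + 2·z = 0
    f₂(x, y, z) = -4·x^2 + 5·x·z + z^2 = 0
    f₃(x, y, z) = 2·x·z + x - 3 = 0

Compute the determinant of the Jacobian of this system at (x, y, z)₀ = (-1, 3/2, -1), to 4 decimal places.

J = [[-z, 1, -x + 2], [-8·x + 5·z, 0, 5·x + 2·z], [2·z + 1, 0, 2·x]].
At the point, J = [[1.0000, 1.0000, 3.0000], [3.0000, 0.0000, -7.0000], [-1.0000, 0.0000, -2.0000]].
det J = 13.0000.

13.0000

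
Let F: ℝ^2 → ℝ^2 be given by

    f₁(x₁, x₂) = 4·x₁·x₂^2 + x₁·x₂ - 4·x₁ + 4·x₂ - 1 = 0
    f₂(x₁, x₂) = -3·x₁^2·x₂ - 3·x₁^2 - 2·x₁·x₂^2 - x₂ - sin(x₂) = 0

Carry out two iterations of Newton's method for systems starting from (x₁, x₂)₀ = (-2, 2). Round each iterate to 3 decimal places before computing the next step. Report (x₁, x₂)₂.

At (-2, 2): F = (-21.000, -22.90930).
Jacobian J = [[4·x₂^2 + x₂ - 4, 8·x₁·x₂ + x₁ + 4], [-6·x₁·x₂ - 6·x₁ - 2·x₂^2, -3·x₁^2 - 4·x₁·x₂ - cos(x₂) - 1]].
At the point, J = [[14.000, -30.000], [28.000, 3.41615]] (det J = 887.82606).
Solving J·Δ = −F gives Δ = (0.855, -0.301).
Then the next iterate is (x₁, x₂)₁ = (-1.145, 1.699).
Round to (-1.145, 1.699) and repeat: F = (-4.78999, -6.69585), J = [[9.24540, -12.70784], [12.76893, 2.97620]].
Δ = (0.523, 0.004), so (x₁, x₂)₂ = (-0.622, 1.703).

(-0.622, 1.703)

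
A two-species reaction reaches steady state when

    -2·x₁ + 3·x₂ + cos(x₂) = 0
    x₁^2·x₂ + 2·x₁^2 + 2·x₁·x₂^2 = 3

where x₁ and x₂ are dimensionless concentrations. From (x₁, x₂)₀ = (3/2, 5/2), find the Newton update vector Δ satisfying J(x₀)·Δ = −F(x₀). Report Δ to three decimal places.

At (3/2, 5/2): F = (3.69886, 25.875).
Jacobian J = [[-2, -sin(x₂) + 3], [2·x₁·x₂ + 4·x₁ + 2·x₂^2, x₁^2 + 4·x₁·x₂]].
At the point, J = [[-2.000, 2.40153], [26.000, 17.250]] (det J = -96.93972).
Solving J·Δ = −F gives Δ = (0.017, -1.526).

(0.017, -1.526)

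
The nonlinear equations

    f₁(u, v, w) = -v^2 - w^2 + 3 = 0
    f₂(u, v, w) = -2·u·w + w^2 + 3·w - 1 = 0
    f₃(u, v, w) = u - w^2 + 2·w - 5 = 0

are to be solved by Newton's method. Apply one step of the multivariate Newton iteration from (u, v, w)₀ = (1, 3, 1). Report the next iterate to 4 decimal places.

(4.0000, 1.2778, 2.6667)

At (1, 3, 1): F = (-7.0000, 1.0000, -3.0000).
Jacobian J = [[0, -2·v, -2·w], [-2·w, 0, -2·u + 2·w + 3], [1, 0, -2·w + 2]].
At the point, J = [[0.0000, -6.0000, -2.0000], [-2.0000, 0.0000, 3.0000], [1.0000, 0.0000, 0.0000]] (det J = -18.0000).
Solving J·Δ = −F gives Δ = (3.0000, -1.7222, 1.6667).
Then the next iterate is (u, v, w)₁ = (4.0000, 1.2778, 2.6667).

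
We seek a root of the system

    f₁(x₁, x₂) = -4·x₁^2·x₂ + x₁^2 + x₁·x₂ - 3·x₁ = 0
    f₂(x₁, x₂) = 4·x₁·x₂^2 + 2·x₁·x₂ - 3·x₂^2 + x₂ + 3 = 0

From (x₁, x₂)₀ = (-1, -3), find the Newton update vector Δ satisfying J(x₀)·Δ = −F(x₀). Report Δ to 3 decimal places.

(0.425, 1.079)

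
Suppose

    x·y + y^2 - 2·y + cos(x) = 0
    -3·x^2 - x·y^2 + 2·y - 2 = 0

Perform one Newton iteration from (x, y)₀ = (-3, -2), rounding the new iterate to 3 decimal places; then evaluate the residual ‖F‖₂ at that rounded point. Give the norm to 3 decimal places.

6.828

At (-3, -2): F = (13.01001, -21.000).
Jacobian J = [[y - sin(x), x + 2·y - 2], [-6·x - y^2, -2·x·y + 2]].
At the point, J = [[-1.85888, -9.000], [14.000, -10.000]] (det J = 144.58880).
Solving J·Δ = −F gives Δ = (2.207, 0.990).
Then the next iterate is (x, y)₁ = (-0.793, -1.010).
Re-evaluating at (-0.793, -1.010): F = (4.54274, -5.09761), so ‖F‖₂ = 6.828.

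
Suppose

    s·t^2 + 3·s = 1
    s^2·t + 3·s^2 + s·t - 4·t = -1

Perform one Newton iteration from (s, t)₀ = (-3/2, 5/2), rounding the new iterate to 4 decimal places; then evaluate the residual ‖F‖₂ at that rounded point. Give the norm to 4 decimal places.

At (-3/2, 5/2): F = (-14.8750, -0.3750).
Jacobian J = [[t^2 + 3, 2·s·t], [2·s·t + 6·s + t, s^2 + s - 4]].
At the point, J = [[9.2500, -7.5000], [-14.0000, -3.2500]] (det J = -135.0625).
Solving J·Δ = −F gives Δ = (0.3371, -1.5676).
Then the next iterate is (s, t)₁ = (-1.1629, 0.9324).
Re-evaluating at (-1.1629, 0.9324): F = (-5.499690, 1.504040), so ‖F‖₂ = 5.7016.

5.7016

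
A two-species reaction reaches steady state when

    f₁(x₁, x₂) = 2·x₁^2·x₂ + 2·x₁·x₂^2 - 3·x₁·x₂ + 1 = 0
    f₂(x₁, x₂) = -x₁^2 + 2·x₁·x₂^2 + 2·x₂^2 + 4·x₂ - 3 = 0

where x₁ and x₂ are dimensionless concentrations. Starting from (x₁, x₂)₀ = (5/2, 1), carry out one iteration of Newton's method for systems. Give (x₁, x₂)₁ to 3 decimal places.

(1.670, 0.764)

At (5/2, 1): F = (11.000, 1.750).
Jacobian J = [[4·x₁·x₂ + 2·x₂^2 - 3·x₂, 2·x₁^2 + 4·x₁·x₂ - 3·x₁], [-2·x₁ + 2·x₂^2, 4·x₁·x₂ + 4·x₂ + 4]].
At the point, J = [[9.000, 15.000], [-3.000, 18.000]] (det J = 207.000).
Solving J·Δ = −F gives Δ = (-0.830, -0.236).
Then the next iterate is (x₁, x₂)₁ = (1.670, 0.764).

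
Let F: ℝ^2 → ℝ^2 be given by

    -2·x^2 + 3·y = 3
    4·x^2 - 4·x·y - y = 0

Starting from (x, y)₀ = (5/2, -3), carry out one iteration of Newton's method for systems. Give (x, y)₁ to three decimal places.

(-4.321, -17.571)

At (5/2, -3): F = (-24.500, 58.000).
Jacobian J = [[-4·x, 3], [8·x - 4·y, -4·x - 1]].
At the point, J = [[-10.000, 3.000], [32.000, -11.000]] (det J = 14.000).
Solving J·Δ = −F gives Δ = (-6.821, -14.571).
Then the next iterate is (x, y)₁ = (-4.321, -17.571).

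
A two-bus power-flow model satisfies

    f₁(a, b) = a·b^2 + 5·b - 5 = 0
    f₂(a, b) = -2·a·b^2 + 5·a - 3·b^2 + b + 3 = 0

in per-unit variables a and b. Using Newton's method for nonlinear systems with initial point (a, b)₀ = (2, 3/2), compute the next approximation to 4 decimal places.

At (2, 3/2): F = (7.0000, -1.2500).
Jacobian J = [[b^2, 2·a·b + 5], [-2·b^2 + 5, -4·a·b - 6·b + 1]].
At the point, J = [[2.2500, 11.0000], [0.5000, -20.0000]] (det J = -50.5000).
Solving J·Δ = −F gives Δ = (-2.5000, -0.1250).
Then the next iterate is (a, b)₁ = (-0.5000, 1.3750).

(-0.5000, 1.3750)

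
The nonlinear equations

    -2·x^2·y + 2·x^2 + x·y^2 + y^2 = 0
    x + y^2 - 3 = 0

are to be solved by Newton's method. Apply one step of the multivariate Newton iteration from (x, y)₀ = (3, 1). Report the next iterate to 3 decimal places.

At (3, 1): F = (4.000, 1.000).
Jacobian J = [[-4·x·y + 4·x + y^2, -2·x^2 + 2·x·y + 2·y], [1, 2·y]].
At the point, J = [[1.000, -10.000], [1.000, 2.000]] (det J = 12.000).
Solving J·Δ = −F gives Δ = (-1.500, 0.250).
Then the next iterate is (x, y)₁ = (1.500, 1.250).

(1.500, 1.250)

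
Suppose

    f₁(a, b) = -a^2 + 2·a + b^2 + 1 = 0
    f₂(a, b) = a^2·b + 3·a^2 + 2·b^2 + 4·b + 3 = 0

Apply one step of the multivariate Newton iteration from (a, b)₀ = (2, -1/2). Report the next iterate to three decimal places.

(11.500, -18.250)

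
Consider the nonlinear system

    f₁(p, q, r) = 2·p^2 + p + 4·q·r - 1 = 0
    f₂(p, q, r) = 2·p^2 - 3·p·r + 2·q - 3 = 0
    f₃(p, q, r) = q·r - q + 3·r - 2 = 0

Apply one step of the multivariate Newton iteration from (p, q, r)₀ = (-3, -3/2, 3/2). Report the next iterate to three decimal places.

(-2.077, -1.731, 0.410)

At (-3, -3/2, 3/2): F = (5.000, 25.500, 1.750).
Jacobian J = [[4·p + 1, 4·r, 4·q], [4·p - 3·r, 2, -3·p], [0, r - 1, q + 3]].
At the point, J = [[-11.000, 6.000, -6.000], [-16.500, 2.000, 9.000], [0.000, 0.500, 1.500]] (det J = 214.500).
Solving J·Δ = −F gives Δ = (0.923, -0.231, -1.090).
Then the next iterate is (p, q, r)₁ = (-2.077, -1.731, 0.410).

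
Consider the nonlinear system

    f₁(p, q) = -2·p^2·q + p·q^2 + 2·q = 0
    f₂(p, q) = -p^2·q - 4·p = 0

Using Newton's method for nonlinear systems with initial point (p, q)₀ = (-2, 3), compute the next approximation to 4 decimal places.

At (-2, 3): F = (-36.0000, -4.0000).
Jacobian J = [[-4·p·q + q^2, -2·p^2 + 2·p·q + 2], [-2·p·q - 4, -p^2]].
At the point, J = [[33.0000, -18.0000], [8.0000, -4.0000]] (det J = 12.0000).
Solving J·Δ = −F gives Δ = (-6.0000, -13.0000).
Then the next iterate is (p, q)₁ = (-8.0000, -10.0000).

(-8.0000, -10.0000)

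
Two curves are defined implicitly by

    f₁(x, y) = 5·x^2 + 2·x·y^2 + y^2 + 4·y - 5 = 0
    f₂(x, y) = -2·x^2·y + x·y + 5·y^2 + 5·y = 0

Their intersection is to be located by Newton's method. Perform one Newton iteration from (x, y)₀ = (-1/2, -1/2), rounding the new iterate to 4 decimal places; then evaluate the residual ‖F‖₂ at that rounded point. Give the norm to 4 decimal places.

At (-1/2, -1/2): F = (-5.7500, -0.7500).
Jacobian J = [[10·x + 2·y^2, 4·x·y + 2·y + 4], [-4·x·y + y, -2·x^2 + x + 10·y + 5]].
At the point, J = [[-4.5000, 4.0000], [-1.5000, -1.0000]] (det J = 10.5000).
Solving J·Δ = −F gives Δ = (-0.8333, 0.5000).
Then the next iterate is (x, y)₁ = (-1.3333, 0.0000).
Re-evaluating at (-1.3333, 0.0000): F = (3.888444, 0.0000), so ‖F‖₂ = 3.8884.

3.8884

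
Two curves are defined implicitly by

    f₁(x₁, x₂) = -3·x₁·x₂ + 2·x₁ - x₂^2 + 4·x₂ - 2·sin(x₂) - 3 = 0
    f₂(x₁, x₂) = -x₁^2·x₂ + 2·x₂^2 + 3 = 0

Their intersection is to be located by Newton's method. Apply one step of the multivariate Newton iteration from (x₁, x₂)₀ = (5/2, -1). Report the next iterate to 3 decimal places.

(1.604, -0.339)

At (5/2, -1): F = (6.18294, 11.250).
Jacobian J = [[-3·x₂ + 2, -3·x₁ - 2·x₂ - 2·cos(x₂) + 4], [-2·x₁·x₂, -x₁^2 + 4·x₂]].
At the point, J = [[5.000, -2.58060], [5.000, -10.250]] (det J = -38.34698).
Solving J·Δ = −F gives Δ = (-0.896, 0.661).
Then the next iterate is (x₁, x₂)₁ = (1.604, -0.339).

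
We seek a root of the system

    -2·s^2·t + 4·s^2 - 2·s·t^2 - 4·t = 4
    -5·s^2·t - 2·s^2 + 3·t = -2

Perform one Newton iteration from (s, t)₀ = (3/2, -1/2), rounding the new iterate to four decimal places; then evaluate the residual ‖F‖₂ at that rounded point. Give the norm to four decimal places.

1.8318

At (3/2, -1/2): F = (8.5000, 1.6250).
Jacobian J = [[-4·s·t + 8·s - 2·t^2, -2·s^2 - 4·s·t - 4], [-10·s·t - 4·s, -5·s^2 + 3]].
At the point, J = [[14.5000, -5.5000], [1.5000, -8.2500]] (det J = -111.3750).
Solving J·Δ = −F gives Δ = (-0.5494, 0.0971).
Then the next iterate is (s, t)₁ = (0.9506, -0.4029).
Re-evaluating at (0.9506, -0.4029): F = (1.645696, 0.804403), so ‖F‖₂ = 1.8318.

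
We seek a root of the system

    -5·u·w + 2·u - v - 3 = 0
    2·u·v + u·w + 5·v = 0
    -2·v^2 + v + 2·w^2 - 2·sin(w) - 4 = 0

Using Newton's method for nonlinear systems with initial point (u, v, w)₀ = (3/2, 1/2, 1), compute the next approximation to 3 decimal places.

At (3/2, 1/2, 1): F = (-8.000, 5.500, -3.68294).
Jacobian J = [[-5·w + 2, -1, -5·u], [2·v + w, 2·u + 5, u], [0, -4·v + 1, 4·w - 2·cos(w)]].
At the point, J = [[-3.000, -1.000, -7.500], [2.000, 8.000, 1.500], [0.000, -1.000, 2.91940]] (det J = -53.72670).
Solving J·Δ = −F gives Δ = (-6.644, 0.693, 1.499).
Then the next iterate is (u, v, w)₁ = (-5.144, 1.193, 2.499).

(-5.144, 1.193, 2.499)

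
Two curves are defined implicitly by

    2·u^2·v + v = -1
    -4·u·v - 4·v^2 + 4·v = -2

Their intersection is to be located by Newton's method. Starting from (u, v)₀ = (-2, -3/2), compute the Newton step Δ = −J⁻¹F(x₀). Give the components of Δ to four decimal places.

At (-2, -3/2): F = (-12.5000, -25.0000).
Jacobian J = [[4·u·v, 2·u^2 + 1], [-4·v, -4·u - 8·v + 4]].
At the point, J = [[12.0000, 9.0000], [6.0000, 24.0000]] (det J = 234.0000).
Solving J·Δ = −F gives Δ = (0.3205, 0.9615).

(0.3205, 0.9615)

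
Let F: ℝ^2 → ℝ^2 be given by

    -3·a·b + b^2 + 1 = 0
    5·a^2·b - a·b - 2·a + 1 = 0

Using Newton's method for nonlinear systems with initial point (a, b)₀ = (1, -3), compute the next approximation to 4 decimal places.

(0.8178, -1.0711)

At (1, -3): F = (19.0000, -13.0000).
Jacobian J = [[-3·b, -3·a + 2·b], [10·a·b - b - 2, 5·a^2 - a]].
At the point, J = [[9.0000, -9.0000], [-29.0000, 4.0000]] (det J = -225.0000).
Solving J·Δ = −F gives Δ = (-0.1822, 1.9289).
Then the next iterate is (a, b)₁ = (0.8178, -1.0711).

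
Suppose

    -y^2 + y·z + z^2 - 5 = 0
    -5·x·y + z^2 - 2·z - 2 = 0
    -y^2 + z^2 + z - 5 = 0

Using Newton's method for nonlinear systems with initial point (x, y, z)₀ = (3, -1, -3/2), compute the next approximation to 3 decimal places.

(6.154, 1.357, -1.768)

At (3, -1, -3/2): F = (-2.250, 18.250, -5.250).
Jacobian J = [[0, -2·y + z, y + 2·z], [-5·y, -5·x, 2·z - 2], [0, -2·y, 2·z + 1]].
At the point, J = [[0.000, 0.500, -4.000], [5.000, -15.000, -5.000], [0.000, 2.000, -2.000]] (det J = -35.000).
Solving J·Δ = −F gives Δ = (3.154, 2.357, -0.268).
Then the next iterate is (x, y, z)₁ = (6.154, 1.357, -1.768).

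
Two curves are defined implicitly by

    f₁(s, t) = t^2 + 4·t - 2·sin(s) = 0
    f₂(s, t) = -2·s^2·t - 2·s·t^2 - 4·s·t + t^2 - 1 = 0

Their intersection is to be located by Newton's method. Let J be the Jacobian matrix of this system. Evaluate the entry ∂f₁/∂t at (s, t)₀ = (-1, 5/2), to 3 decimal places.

9.000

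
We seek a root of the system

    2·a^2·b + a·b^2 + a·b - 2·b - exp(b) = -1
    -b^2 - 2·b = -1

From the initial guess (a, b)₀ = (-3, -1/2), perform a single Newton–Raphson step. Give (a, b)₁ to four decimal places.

(-6.4925, 1.2500)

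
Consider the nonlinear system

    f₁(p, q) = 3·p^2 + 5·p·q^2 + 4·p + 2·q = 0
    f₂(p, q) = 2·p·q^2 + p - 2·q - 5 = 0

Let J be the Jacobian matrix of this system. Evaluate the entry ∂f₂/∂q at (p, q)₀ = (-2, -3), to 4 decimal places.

22.0000

∂f₂/∂q = 4·p·q - 2.
At (-2, -3) this is 22.0000.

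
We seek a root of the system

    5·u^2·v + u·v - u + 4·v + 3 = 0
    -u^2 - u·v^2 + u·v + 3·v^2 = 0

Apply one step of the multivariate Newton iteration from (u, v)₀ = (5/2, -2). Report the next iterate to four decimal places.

At (5/2, -2): F = (-75.0000, -9.2500).
Jacobian J = [[10·u·v + v - 1, 5·u^2 + u + 4], [-2·u - v^2 + v, -2·u·v + u + 6·v]].
At the point, J = [[-53.0000, 37.7500], [-11.0000, 0.5000]] (det J = 388.7500).
Solving J·Δ = −F gives Δ = (-0.8018, 0.8611).
Then the next iterate is (u, v)₁ = (1.6982, -1.1389).

(1.6982, -1.1389)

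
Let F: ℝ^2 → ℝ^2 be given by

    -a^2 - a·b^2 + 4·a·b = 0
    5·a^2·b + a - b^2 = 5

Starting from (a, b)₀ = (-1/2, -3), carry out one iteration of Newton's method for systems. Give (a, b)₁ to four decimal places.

(-0.7606, 0.0923)

At (-1/2, -3): F = (10.2500, -18.2500).
Jacobian J = [[-2·a - b^2 + 4·b, -2·a·b + 4·a], [10·a·b + 1, 5·a^2 - 2·b]].
At the point, J = [[-20.0000, -5.0000], [16.0000, 7.2500]] (det J = -65.0000).
Solving J·Δ = −F gives Δ = (-0.2606, 3.0923).
Then the next iterate is (a, b)₁ = (-0.7606, 0.0923).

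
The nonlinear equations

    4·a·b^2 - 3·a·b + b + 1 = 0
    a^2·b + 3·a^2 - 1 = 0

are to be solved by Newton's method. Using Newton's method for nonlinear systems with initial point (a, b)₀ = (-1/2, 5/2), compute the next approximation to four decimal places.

(-0.4593, 1.8949)

At (-1/2, 5/2): F = (-5.2500, 0.3750).
Jacobian J = [[4·b^2 - 3·b, 8·a·b - 3·a + 1], [2·a·b + 6·a, a^2]].
At the point, J = [[17.5000, -7.5000], [-5.5000, 0.2500]] (det J = -36.8750).
Solving J·Δ = −F gives Δ = (0.0407, -0.6051).
Then the next iterate is (a, b)₁ = (-0.4593, 1.8949).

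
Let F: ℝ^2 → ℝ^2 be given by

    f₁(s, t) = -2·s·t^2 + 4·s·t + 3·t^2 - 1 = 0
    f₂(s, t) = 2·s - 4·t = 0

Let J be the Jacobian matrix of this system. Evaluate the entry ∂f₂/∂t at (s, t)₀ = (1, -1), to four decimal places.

-4.0000

∂f₂/∂t = -4.
At (1, -1) this is -4.0000.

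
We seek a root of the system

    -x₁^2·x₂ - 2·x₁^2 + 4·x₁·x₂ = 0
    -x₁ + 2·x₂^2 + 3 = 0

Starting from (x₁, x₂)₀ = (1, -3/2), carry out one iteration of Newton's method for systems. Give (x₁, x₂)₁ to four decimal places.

At (1, -3/2): F = (-6.5000, 6.5000).
Jacobian J = [[-2·x₁·x₂ - 4·x₁ + 4·x₂, -x₁^2 + 4·x₁], [-1, 4·x₂]].
At the point, J = [[-7.0000, 3.0000], [-1.0000, -6.0000]] (det J = 45.0000).
Solving J·Δ = −F gives Δ = (-0.4333, 1.1556).
Then the next iterate is (x₁, x₂)₁ = (0.5667, -0.3444).

(0.5667, -0.3444)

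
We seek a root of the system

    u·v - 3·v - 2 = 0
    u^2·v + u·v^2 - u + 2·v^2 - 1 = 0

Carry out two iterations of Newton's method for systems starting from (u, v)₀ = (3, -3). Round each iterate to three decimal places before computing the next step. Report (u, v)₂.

(1.829, -1.476)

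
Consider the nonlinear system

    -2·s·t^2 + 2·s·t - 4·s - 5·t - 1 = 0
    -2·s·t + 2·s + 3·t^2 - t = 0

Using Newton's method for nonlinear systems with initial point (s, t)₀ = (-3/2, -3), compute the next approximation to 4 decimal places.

At (-3/2, -3): F = (56.0000, 18.0000).
Jacobian J = [[-2·t^2 + 2·t - 4, -4·s·t + 2·s - 5], [-2·t + 2, -2·s + 6·t - 1]].
At the point, J = [[-28.0000, -26.0000], [8.0000, -16.0000]] (det J = 656.0000).
Solving J·Δ = −F gives Δ = (0.6524, 1.4512).
Then the next iterate is (s, t)₁ = (-0.8476, -1.5488).

(-0.8476, -1.5488)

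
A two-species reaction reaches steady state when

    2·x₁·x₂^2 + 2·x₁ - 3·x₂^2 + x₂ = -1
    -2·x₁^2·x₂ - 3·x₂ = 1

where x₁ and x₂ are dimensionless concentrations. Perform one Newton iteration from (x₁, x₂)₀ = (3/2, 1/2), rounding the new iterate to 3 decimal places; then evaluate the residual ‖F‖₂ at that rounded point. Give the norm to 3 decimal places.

2.979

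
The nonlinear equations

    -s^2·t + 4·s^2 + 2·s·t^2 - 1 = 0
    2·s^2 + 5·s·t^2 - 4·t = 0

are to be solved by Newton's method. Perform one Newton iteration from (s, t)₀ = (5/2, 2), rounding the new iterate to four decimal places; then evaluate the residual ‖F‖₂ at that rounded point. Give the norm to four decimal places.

At (5/2, 2): F = (31.5000, 54.5000).
Jacobian J = [[-2·s·t + 8·s + 2·t^2, -s^2 + 4·s·t], [4·s + 5·t^2, 10·s·t - 4]].
At the point, J = [[18.0000, 13.7500], [30.0000, 46.0000]] (det J = 415.5000).
Solving J·Δ = −F gives Δ = (-1.6838, -0.0866).
Then the next iterate is (s, t)₁ = (0.8162, 1.9134).
Re-evaluating at (0.8162, 1.9134): F = (6.366435, 8.619712), so ‖F‖₂ = 10.7159.

10.7159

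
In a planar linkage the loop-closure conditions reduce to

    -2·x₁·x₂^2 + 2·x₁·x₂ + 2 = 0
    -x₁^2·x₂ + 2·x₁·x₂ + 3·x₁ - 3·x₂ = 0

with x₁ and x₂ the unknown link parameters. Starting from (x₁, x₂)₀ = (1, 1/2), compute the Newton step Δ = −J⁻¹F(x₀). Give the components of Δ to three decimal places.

At (1, 1/2): F = (2.500, 2.000).
Jacobian J = [[-2·x₂^2 + 2·x₂, -4·x₁·x₂ + 2·x₁], [-2·x₁·x₂ + 2·x₂ + 3, -x₁^2 + 2·x₁ - 3]].
At the point, J = [[0.500, 0.000], [3.000, -2.000]] (det J = -1.000).
Solving J·Δ = −F gives Δ = (-5.000, -6.500).

(-5.000, -6.500)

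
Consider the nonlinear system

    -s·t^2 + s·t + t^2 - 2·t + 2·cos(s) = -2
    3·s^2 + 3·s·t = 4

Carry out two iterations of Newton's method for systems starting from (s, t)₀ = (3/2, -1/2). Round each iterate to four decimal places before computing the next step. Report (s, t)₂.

(2.0403, -1.4254)

At (3/2, -1/2): F = (2.266474, 0.5000).
Jacobian J = [[-t^2 + t - 2·sin(s), -2·s·t + s + 2·t - 2], [6·s + 3·t, 3·s]].
At the point, J = [[-2.744990, 0.0000], [7.5000, 4.5000]] (det J = -12.352455).
Solving J·Δ = −F gives Δ = (0.8257, -1.4872).
Then the next iterate is (s, t)₁ = (2.3257, -1.9872).
Round to (2.3257, -1.9872) and repeat: F = (-5.252809, -1.638252), J = [[-7.392839, 5.594562], [7.9926, 6.9771]].
Δ = (-0.2854, 0.5618), so (s, t)₂ = (2.0403, -1.4254).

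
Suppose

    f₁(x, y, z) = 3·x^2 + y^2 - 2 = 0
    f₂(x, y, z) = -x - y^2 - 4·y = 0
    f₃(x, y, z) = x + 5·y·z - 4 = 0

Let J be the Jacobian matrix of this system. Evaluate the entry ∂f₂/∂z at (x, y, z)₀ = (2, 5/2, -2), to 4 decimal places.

0.0000

∂f₂/∂z = 0.
At (2, 5/2, -2) this is 0.0000.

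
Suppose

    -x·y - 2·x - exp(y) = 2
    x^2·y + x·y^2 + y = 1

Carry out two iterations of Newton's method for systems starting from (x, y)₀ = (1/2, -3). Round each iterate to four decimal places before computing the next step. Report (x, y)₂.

(1.1498, -13.8907)

At (1/2, -3): F = (-1.549787, -0.2500).
Jacobian J = [[-y - 2, -x - exp(y)], [2·x·y + y^2, x^2 + 2·x·y + 1]].
At the point, J = [[1.0000, -0.549787], [6.0000, -1.7500]] (det J = 1.548722).
Solving J·Δ = −F gives Δ = (-1.6625, -5.8427).
Then the next iterate is (x, y)₁ = (-1.1625, -8.8427).
Round to (-1.1625, -8.8427) and repeat: F = (-9.954783, -112.692542), J = [[6.8427, 1.162356], [98.752621, 22.910684]].
Δ = (2.3123, -5.0480), so (x, y)₂ = (1.1498, -13.8907).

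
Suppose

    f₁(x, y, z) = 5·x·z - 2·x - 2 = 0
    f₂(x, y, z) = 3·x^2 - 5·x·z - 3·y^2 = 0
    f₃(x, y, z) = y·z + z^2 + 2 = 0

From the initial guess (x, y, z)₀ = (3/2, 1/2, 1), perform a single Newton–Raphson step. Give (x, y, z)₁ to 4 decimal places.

At (3/2, 1/2, 1): F = (2.5000, -1.5000, 3.5000).
Jacobian J = [[5·z - 2, 0, 5·x], [6·x - 5·z, -6·y, -5·x], [0, z, y + 2·z]].
At the point, J = [[3.0000, 0.0000, 7.5000], [4.0000, -3.0000, -7.5000], [0.0000, 1.0000, 2.5000]] (det J = 30.0000).
Solving J·Δ = −F gives Δ = (-2.2500, -4.9167, 0.5667).
Then the next iterate is (x, y, z)₁ = (-0.7500, -4.4167, 1.5667).

(-0.7500, -4.4167, 1.5667)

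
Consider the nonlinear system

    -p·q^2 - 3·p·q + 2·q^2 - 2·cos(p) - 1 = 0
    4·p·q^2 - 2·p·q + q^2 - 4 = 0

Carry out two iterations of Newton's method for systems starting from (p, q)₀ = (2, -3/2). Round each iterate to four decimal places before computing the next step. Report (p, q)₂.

(-0.0972, -1.3907)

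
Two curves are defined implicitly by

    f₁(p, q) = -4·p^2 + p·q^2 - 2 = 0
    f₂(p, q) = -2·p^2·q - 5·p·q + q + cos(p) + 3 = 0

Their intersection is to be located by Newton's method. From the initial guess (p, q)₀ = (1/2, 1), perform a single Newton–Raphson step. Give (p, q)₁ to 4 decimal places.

(0.2684, 2.8051)

At (1/2, 1): F = (-2.5000, 1.877583).
Jacobian J = [[-8·p + q^2, 2·p·q], [-4·p·q - 5·q - sin(p), -2·p^2 - 5·p + 1]].
At the point, J = [[-3.0000, 1.0000], [-7.479426, -2.0000]] (det J = 13.479426).
Solving J·Δ = −F gives Δ = (-0.2316, 1.8051).
Then the next iterate is (p, q)₁ = (0.2684, 2.8051).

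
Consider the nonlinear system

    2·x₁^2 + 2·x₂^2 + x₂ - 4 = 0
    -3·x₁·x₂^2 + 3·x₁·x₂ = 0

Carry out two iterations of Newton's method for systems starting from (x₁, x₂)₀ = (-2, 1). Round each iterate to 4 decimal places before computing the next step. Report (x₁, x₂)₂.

At (-2, 1): F = (7.0000, 0.0000).
Jacobian J = [[4·x₁, 4·x₂ + 1], [-3·x₂^2 + 3·x₂, -6·x₁·x₂ + 3·x₁]].
At the point, J = [[-8.0000, 5.0000], [0.0000, 6.0000]] (det J = -48.0000).
Solving J·Δ = −F gives Δ = (0.8750, 0.0000).
Then the next iterate is (x₁, x₂)₁ = (-1.1250, 1.0000).
Round to (-1.1250, 1.0000) and repeat: F = (1.531250, 0.0000), J = [[-4.5000, 5.0000], [0.0000, 3.3750]].
Δ = (0.3403, 0.0000), so (x₁, x₂)₂ = (-0.7847, 1.0000).

(-0.7847, 1.0000)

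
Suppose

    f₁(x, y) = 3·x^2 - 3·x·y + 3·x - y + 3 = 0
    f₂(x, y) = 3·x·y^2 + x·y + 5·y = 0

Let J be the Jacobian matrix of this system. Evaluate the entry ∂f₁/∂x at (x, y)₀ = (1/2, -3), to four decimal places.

∂f₁/∂x = 6·x - 3·y + 3.
At (1/2, -3) this is 15.0000.

15.0000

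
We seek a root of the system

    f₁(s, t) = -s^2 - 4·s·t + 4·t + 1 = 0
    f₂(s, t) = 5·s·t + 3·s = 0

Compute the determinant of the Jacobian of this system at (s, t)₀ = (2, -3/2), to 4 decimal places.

2.0000

J = [[-2·s - 4·t, -4·s + 4], [5·t + 3, 5·s]].
At the point, J = [[2.0000, -4.0000], [-4.5000, 10.0000]].
det J = 2.0000.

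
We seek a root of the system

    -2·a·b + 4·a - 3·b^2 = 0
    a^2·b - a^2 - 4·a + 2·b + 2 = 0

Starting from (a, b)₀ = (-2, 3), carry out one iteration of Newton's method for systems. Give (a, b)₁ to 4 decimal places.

At (-2, 3): F = (-23.0000, 24.0000).
Jacobian J = [[-2·b + 4, -2·a - 6·b], [2·a·b - 2·a - 4, a^2 + 2]].
At the point, J = [[-2.0000, -14.0000], [-12.0000, 6.0000]] (det J = -180.0000).
Solving J·Δ = −F gives Δ = (1.1000, -1.8000).
Then the next iterate is (a, b)₁ = (-0.9000, 1.2000).

(-0.9000, 1.2000)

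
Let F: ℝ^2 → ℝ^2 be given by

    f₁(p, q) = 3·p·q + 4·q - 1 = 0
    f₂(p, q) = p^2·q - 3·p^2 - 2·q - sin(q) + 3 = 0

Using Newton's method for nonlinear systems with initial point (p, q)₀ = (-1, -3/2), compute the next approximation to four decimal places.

At (-1, -3/2): F = (-2.5000, 2.497495).
Jacobian J = [[3·q, 3·p + 4], [2·p·q - 6·p, p^2 - cos(q) - 2]].
At the point, J = [[-4.5000, 1.0000], [9.0000, -1.070737]] (det J = -4.181683).
Solving J·Δ = −F gives Δ = (0.0429, 2.6930).
Then the next iterate is (p, q)₁ = (-0.9571, 1.1930).

(-0.9571, 1.1930)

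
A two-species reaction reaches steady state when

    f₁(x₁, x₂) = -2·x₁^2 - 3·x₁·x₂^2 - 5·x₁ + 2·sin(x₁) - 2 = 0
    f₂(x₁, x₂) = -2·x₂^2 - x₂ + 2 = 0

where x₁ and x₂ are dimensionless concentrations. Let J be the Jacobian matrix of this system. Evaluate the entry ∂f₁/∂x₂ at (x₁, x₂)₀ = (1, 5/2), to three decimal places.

∂f₁/∂x₂ = -6·x₁·x₂.
At (1, 5/2) this is -15.000.

-15.000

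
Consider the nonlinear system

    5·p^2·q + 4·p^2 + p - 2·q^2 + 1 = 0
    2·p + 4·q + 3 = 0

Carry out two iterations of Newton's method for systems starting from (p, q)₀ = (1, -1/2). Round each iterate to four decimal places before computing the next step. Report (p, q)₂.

At (1, -1/2): F = (3.0000, 3.0000).
Jacobian J = [[10·p·q + 8·p + 1, 5·p^2 - 4·q], [2, 4]].
At the point, J = [[4.0000, 7.0000], [2.0000, 4.0000]] (det J = 2.0000).
Solving J·Δ = −F gives Δ = (4.5000, -3.0000).
Then the next iterate is (p, q)₁ = (5.5000, -3.5000).
Round to (5.5000, -3.5000) and repeat: F = (-426.3750, 0.0000), J = [[-147.5000, 165.2500], [2.0000, 4.0000]].
Δ = (-1.8528, 0.9264), so (p, q)₂ = (3.6472, -2.5736).

(3.6472, -2.5736)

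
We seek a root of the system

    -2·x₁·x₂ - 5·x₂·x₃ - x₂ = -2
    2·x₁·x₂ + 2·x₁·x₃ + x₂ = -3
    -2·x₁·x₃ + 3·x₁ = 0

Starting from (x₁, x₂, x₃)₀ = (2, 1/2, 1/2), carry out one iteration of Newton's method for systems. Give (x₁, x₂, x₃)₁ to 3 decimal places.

At (2, 1/2, 1/2): F = (-1.750, 7.500, 4.000).
Jacobian J = [[-2·x₂, -2·x₁ - 5·x₃ - 1, -5·x₂], [2·x₂ + 2·x₃, 2·x₁ + 1, 2·x₁], [-2·x₃ + 3, 0, -2·x₁]].
At the point, J = [[-1.000, -7.500, -2.500], [2.000, 5.000, 4.000], [2.000, 0.000, -4.000]] (det J = -75.000).
Solving J·Δ = −F gives Δ = (-3.467, 0.473, -0.733).
Then the next iterate is (x₁, x₂, x₃)₁ = (-1.467, 0.973, -0.233).

(-1.467, 0.973, -0.233)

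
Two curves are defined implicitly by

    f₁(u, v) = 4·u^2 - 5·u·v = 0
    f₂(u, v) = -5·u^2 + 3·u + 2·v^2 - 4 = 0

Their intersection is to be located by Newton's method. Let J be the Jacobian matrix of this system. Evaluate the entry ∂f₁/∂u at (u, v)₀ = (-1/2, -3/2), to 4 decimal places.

∂f₁/∂u = 8·u - 5·v.
At (-1/2, -3/2) this is 3.5000.

3.5000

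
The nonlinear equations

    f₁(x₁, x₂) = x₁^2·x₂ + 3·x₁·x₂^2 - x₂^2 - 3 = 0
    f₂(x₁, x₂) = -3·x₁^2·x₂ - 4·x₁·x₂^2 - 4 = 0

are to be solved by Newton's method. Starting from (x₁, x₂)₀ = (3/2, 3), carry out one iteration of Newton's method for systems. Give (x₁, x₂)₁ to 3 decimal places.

At (3/2, 3): F = (35.250, -78.250).
Jacobian J = [[2·x₁·x₂ + 3·x₂^2, x₁^2 + 6·x₁·x₂ - 2·x₂], [-6·x₁·x₂ - 4·x₂^2, -3·x₁^2 - 8·x₁·x₂]].
At the point, J = [[36.000, 23.250], [-63.000, -42.750]] (det J = -74.250).
Solving J·Δ = −F gives Δ = (4.207, -8.030).
Then the next iterate is (x₁, x₂)₁ = (5.707, -5.030).

(5.707, -5.030)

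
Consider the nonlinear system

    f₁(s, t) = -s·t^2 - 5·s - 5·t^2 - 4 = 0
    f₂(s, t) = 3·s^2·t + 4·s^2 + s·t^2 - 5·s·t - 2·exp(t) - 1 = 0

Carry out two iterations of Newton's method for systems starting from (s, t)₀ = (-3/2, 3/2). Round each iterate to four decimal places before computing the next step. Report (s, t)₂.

At (-3/2, 3/2): F = (-4.3750, 17.036622).
Jacobian J = [[-t^2 - 5, -2·s·t - 10·t], [6·s·t + 8·s + t^2 - 5·t, 3·s^2 + 2·s·t - 5·s - 2·exp(t)]].
At the point, J = [[-7.2500, -10.5000], [-30.7500, 0.786622]] (det J = -328.578008).
Solving J·Δ = −F gives Δ = (0.5339, -0.7853).
Then the next iterate is (s, t)₁ = (-0.9661, 0.7147).
Round to (-0.9661, 0.7147) and repeat: F = (-1.230000, 3.606322), J = [[-5.510796, -5.766057], [-14.934334, 2.162457]].
Δ = (0.1850, -0.3901), so (s, t)₂ = (-0.7811, 0.3246).

(-0.7811, 0.3246)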